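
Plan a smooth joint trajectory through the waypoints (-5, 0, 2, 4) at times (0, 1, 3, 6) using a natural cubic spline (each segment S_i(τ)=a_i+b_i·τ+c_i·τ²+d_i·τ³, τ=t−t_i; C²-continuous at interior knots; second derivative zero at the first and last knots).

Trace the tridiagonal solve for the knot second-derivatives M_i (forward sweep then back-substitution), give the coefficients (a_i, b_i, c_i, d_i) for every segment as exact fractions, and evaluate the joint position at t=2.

Δ: Δ0=5, Δ1=1, Δ2=2/3
row 1: diag=6, rhs=-24; c'=1/3, d'=-4
row 2: denom=10−2·1/3=28/3; d'=(-2−2·-4)/(28/3)=9/14
back: M2=9/14
back: M1=-4−1/3·9/14=-59/14
M: M0=0, M1=-59/14, M2=9/14, M3=0
seg 0: a=-5, c=M0/2=0, d=(M1−M0)/(6·1)=-59/84, b=Δ0−h0·(2M0+M1)/6=479/84
seg 1: a=0, c=M1/2=-59/28, d=(M2−M1)/(6·2)=17/42, b=Δ1−h1·(2M1+M2)/6=151/42
seg 2: a=2, c=M2/2=9/28, d=(M3−M2)/(6·3)=-1/28, b=Δ2−h2·(2M2+M3)/6=1/42
t_q=2 → seg 1, τ=1; S=0+151/42·τ+-59/28·τ²+17/42·τ³=53/28

  seg 0: a=-5 b=479/84 c=0 d=-59/84
  seg 1: a=0 b=151/42 c=-59/28 d=17/42
  seg 2: a=2 b=1/42 c=9/28 d=-1/28
S(2) = 53/28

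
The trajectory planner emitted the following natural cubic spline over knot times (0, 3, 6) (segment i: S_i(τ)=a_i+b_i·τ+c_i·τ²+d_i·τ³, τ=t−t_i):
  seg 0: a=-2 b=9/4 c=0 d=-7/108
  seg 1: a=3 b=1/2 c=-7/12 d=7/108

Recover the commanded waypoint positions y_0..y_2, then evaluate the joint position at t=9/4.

y_0=-2 y_1=3 y_2=1
S(9/4) = 595/256

y_0 = S_0(0) = a_0 = -2
y_1 = S_1(0) = a_1 = 3
y_2 = S_1(3) = 1
t_q=9/4 is in segment 0 (τ=9/4); S_0(τ)=595/256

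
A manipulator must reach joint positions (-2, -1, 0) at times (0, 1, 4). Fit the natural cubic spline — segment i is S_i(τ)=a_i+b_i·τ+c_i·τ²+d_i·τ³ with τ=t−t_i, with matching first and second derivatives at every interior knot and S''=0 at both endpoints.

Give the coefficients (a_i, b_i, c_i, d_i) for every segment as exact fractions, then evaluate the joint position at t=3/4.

Δ: Δ0=1, Δ1=1/3
row 1: diag=8, rhs=-4; c'=3/8, d'=-1/2
back: M1=-1/2
M: M0=0, M1=-1/2, M2=0
seg 0: a=-2, c=M0/2=0, d=(M1−M0)/(6·1)=-1/12, b=Δ0−h0·(2M0+M1)/6=13/12
seg 1: a=-1, c=M1/2=-1/4, d=(M2−M1)/(6·3)=1/36, b=Δ1−h1·(2M1+M2)/6=5/6
t_q=3/4 → seg 0, τ=3/4; S=-2+13/12·τ+0·τ²+-1/12·τ³=-313/256

  seg 0: a=-2 b=13/12 c=0 d=-1/12
  seg 1: a=-1 b=5/6 c=-1/4 d=1/36
S(3/4) = -313/256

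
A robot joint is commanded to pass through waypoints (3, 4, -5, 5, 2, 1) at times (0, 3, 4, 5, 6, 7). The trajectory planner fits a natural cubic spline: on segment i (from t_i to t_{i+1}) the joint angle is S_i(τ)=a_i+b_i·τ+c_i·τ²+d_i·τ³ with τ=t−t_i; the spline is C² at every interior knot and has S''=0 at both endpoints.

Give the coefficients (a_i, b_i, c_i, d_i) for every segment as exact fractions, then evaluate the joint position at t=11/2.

  seg 0: a=3 b=8188/1299 c=0 d=-2585/3897
  seg 1: a=4 b=-15077/1299 c=-2585/433 d=11141/1299
  seg 2: a=-5 b=2836/1299 c=8556/433 d=-15514/1299
  seg 3: a=5 b=7630/1299 c=-6958/433 d=9347/1299
  seg 4: a=2 b=-6077/1299 c=2389/433 d=-2389/1299
S(11/2) = 16693/3464

Δ: Δ0=1/3, Δ1=-9, Δ2=10, Δ3=-3, Δ4=-1
row 1: diag=8, rhs=-56; c'=1/8, d'=-7
row 2: denom=4−1·1/8=31/8; d'=(114−1·-7)/(31/8)=968/31
row 3: denom=4−1·8/31=116/31; d'=(-78−1·968/31)/(116/31)=-1693/58
row 4: denom=4−1·31/116=433/116; d'=(12−1·-1693/58)/(433/116)=4778/433
back: M4=4778/433
back: M3=-1693/58−31/116·4778/433=-13916/433
back: M2=968/31−8/31·-13916/433=17112/433
back: M1=-7−1/8·17112/433=-5170/433
M: M0=0, M1=-5170/433, M2=17112/433, M3=-13916/433, M4=4778/433, M5=0
seg 0: a=3, c=M0/2=0, d=(M1−M0)/(6·3)=-2585/3897, b=Δ0−h0·(2M0+M1)/6=8188/1299
seg 1: a=4, c=M1/2=-2585/433, d=(M2−M1)/(6·1)=11141/1299, b=Δ1−h1·(2M1+M2)/6=-15077/1299
seg 2: a=-5, c=M2/2=8556/433, d=(M3−M2)/(6·1)=-15514/1299, b=Δ2−h2·(2M2+M3)/6=2836/1299
seg 3: a=5, c=M3/2=-6958/433, d=(M4−M3)/(6·1)=9347/1299, b=Δ3−h3·(2M3+M4)/6=7630/1299
seg 4: a=2, c=M4/2=2389/433, d=(M5−M4)/(6·1)=-2389/1299, b=Δ4−h4·(2M4+M5)/6=-6077/1299
t_q=11/2 → seg 3, τ=1/2; S=5+7630/1299·τ+-6958/433·τ²+9347/1299·τ³=16693/3464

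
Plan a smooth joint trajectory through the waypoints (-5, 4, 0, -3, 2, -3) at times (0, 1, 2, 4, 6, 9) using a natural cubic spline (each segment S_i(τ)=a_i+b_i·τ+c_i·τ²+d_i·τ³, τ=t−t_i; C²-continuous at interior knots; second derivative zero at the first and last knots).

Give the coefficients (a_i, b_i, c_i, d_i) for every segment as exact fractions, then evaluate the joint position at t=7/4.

Δ: Δ0=9, Δ1=-4, Δ2=-3/2, Δ3=5/2, Δ4=-5/3
row 1: diag=4, rhs=-78; c'=1/4, d'=-39/2
row 2: denom=6−1·1/4=23/4; d'=(15−1·-39/2)/(23/4)=6
row 3: denom=8−2·8/23=168/23; d'=(24−2·6)/(168/23)=23/14
row 4: denom=10−2·23/84=397/42; d'=(-25−2·23/14)/(397/42)=-1188/397
back: M4=-1188/397
back: M3=23/14−23/84·-1188/397=1955/794
back: M2=6−8/23·1955/794=2042/397
back: M1=-39/2−1/4·2042/397=-8252/397
M: M0=0, M1=-8252/397, M2=2042/397, M3=1955/794, M4=-1188/397, M5=0
seg 0: a=-5, c=M0/2=0, d=(M1−M0)/(6·1)=-4126/1191, b=Δ0−h0·(2M0+M1)/6=14845/1191
seg 1: a=4, c=M1/2=-4126/397, d=(M2−M1)/(6·1)=5147/1191, b=Δ1−h1·(2M1+M2)/6=2467/1191
seg 2: a=0, c=M2/2=1021/397, d=(M3−M2)/(6·2)=-2129/9528, b=Δ2−h2·(2M2+M3)/6=-6848/1191
seg 3: a=-3, c=M3/2=1955/1588, d=(M4−M3)/(6·2)=-4331/9528, b=Δ3−h3·(2M3+M4)/6=4421/2382
seg 4: a=2, c=M4/2=-594/397, d=(M5−M4)/(6·3)=66/397, b=Δ4−h4·(2M4+M5)/6=1579/1191
t_q=7/4 → seg 1, τ=3/4; S=4+2467/1191·τ+-4126/397·τ²+5147/1191·τ³=38891/25408

  seg 0: a=-5 b=14845/1191 c=0 d=-4126/1191
  seg 1: a=4 b=2467/1191 c=-4126/397 d=5147/1191
  seg 2: a=0 b=-6848/1191 c=1021/397 d=-2129/9528
  seg 3: a=-3 b=4421/2382 c=1955/1588 d=-4331/9528
  seg 4: a=2 b=1579/1191 c=-594/397 d=66/397
S(7/4) = 38891/25408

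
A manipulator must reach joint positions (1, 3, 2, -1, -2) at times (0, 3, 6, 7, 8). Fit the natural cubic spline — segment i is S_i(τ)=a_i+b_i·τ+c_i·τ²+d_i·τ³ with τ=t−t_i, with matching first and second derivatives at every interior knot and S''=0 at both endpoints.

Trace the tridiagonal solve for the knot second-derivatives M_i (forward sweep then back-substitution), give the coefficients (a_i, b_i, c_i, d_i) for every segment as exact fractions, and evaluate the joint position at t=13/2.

Δ: Δ0=2/3, Δ1=-1/3, Δ2=-3, Δ3=-1
row 1: diag=12, rhs=-6; c'=1/4, d'=-1/2
row 2: denom=8−3·1/4=29/4; d'=(-16−3·-1/2)/(29/4)=-2
row 3: denom=4−1·4/29=112/29; d'=(12−1·-2)/(112/29)=29/8
back: M3=29/8
back: M2=-2−4/29·29/8=-5/2
back: M1=-1/2−1/4·-5/2=1/8
M: M0=0, M1=1/8, M2=-5/2, M3=29/8, M4=0
seg 0: a=1, c=M0/2=0, d=(M1−M0)/(6·3)=1/144, b=Δ0−h0·(2M0+M1)/6=29/48
seg 1: a=3, c=M1/2=1/16, d=(M2−M1)/(6·3)=-7/48, b=Δ1−h1·(2M1+M2)/6=19/24
seg 2: a=2, c=M2/2=-5/4, d=(M3−M2)/(6·1)=49/48, b=Δ2−h2·(2M2+M3)/6=-133/48
seg 3: a=-1, c=M3/2=29/16, d=(M4−M3)/(6·1)=-29/48, b=Δ3−h3·(2M3+M4)/6=-53/24
t_q=13/2 → seg 2, τ=1/2; S=2+-133/48·τ+-5/4·τ²+49/48·τ³=55/128

  seg 0: a=1 b=29/48 c=0 d=1/144
  seg 1: a=3 b=19/24 c=1/16 d=-7/48
  seg 2: a=2 b=-133/48 c=-5/4 d=49/48
  seg 3: a=-1 b=-53/24 c=29/16 d=-29/48
S(13/2) = 55/128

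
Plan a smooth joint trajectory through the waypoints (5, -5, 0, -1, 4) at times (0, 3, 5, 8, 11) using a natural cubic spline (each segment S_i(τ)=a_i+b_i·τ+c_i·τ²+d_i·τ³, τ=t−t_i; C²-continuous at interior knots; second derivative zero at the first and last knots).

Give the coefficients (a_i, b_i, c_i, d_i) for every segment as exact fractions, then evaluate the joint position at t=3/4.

  seg 0: a=5 b=-3815/708 c=0 d=485/2124
  seg 1: a=-5 b=275/354 c=485/236 d=-845/1416
  seg 2: a=0 b=325/177 c=-90/59 d=142/531
  seg 3: a=-1 b=-17/177 c=52/59 d=-52/531
S(3/4) = 15935/15104

Δ: Δ0=-10/3, Δ1=5/2, Δ2=-1/3, Δ3=5/3
row 1: diag=10, rhs=35; c'=1/5, d'=7/2
row 2: denom=10−2·1/5=48/5; d'=(-17−2·7/2)/(48/5)=-5/2
row 3: denom=12−3·5/16=177/16; d'=(12−3·-5/2)/(177/16)=104/59
back: M3=104/59
back: M2=-5/2−5/16·104/59=-180/59
back: M1=7/2−1/5·-180/59=485/118
M: M0=0, M1=485/118, M2=-180/59, M3=104/59, M4=0
seg 0: a=5, c=M0/2=0, d=(M1−M0)/(6·3)=485/2124, b=Δ0−h0·(2M0+M1)/6=-3815/708
seg 1: a=-5, c=M1/2=485/236, d=(M2−M1)/(6·2)=-845/1416, b=Δ1−h1·(2M1+M2)/6=275/354
seg 2: a=0, c=M2/2=-90/59, d=(M3−M2)/(6·3)=142/531, b=Δ2−h2·(2M2+M3)/6=325/177
seg 3: a=-1, c=M3/2=52/59, d=(M4−M3)/(6·3)=-52/531, b=Δ3−h3·(2M3+M4)/6=-17/177
t_q=3/4 → seg 0, τ=3/4; S=5+-3815/708·τ+0·τ²+485/2124·τ³=15935/15104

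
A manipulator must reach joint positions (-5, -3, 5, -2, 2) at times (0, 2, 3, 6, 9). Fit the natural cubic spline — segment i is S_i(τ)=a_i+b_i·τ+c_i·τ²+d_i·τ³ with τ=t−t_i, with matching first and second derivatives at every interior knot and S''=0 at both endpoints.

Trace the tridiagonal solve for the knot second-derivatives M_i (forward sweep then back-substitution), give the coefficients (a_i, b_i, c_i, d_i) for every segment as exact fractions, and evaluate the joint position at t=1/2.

  seg 0: a=-5 b=-163/85 c=0 d=62/85
  seg 1: a=-3 b=581/85 c=372/85 d=-273/85
  seg 2: a=5 b=506/85 c=-447/85 d=382/459
  seg 3: a=-2 b=-266/85 c=569/255 d=-569/2295
S(1/2) = -399/68

Δ: Δ0=1, Δ1=8, Δ2=-7/3, Δ3=4/3
row 1: diag=6, rhs=42; c'=1/6, d'=7
row 2: denom=8−1·1/6=47/6; d'=(-62−1·7)/(47/6)=-414/47
row 3: denom=12−3·18/47=510/47; d'=(22−3·-414/47)/(510/47)=1138/255
back: M3=1138/255
back: M2=-414/47−18/47·1138/255=-894/85
back: M1=7−1/6·-894/85=744/85
M: M0=0, M1=744/85, M2=-894/85, M3=1138/255, M4=0
seg 0: a=-5, c=M0/2=0, d=(M1−M0)/(6·2)=62/85, b=Δ0−h0·(2M0+M1)/6=-163/85
seg 1: a=-3, c=M1/2=372/85, d=(M2−M1)/(6·1)=-273/85, b=Δ1−h1·(2M1+M2)/6=581/85
seg 2: a=5, c=M2/2=-447/85, d=(M3−M2)/(6·3)=382/459, b=Δ2−h2·(2M2+M3)/6=506/85
seg 3: a=-2, c=M3/2=569/255, d=(M4−M3)/(6·3)=-569/2295, b=Δ3−h3·(2M3+M4)/6=-266/85
t_q=1/2 → seg 0, τ=1/2; S=-5+-163/85·τ+0·τ²+62/85·τ³=-399/68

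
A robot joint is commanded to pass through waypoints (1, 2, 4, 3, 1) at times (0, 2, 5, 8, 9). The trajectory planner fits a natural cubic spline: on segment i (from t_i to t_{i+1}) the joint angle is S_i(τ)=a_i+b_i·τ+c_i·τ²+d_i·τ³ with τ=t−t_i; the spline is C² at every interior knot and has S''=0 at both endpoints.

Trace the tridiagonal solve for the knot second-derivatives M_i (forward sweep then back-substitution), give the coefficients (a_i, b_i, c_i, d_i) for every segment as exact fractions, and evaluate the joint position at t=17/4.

  seg 0: a=1 b=176/399 c=0 d=47/3192
  seg 1: a=2 b=493/798 c=47/532 d=-115/4788
  seg 2: a=4 b=797/1596 c=-17/133 d=-239/4788
  seg 3: a=3 b=-1289/798 c=-307/532 d=307/1596
S(17/4) = 121337/34048

Δ: Δ0=1/2, Δ1=2/3, Δ2=-1/3, Δ3=-2
row 1: diag=10, rhs=1; c'=3/10, d'=1/10
row 2: denom=12−3·3/10=111/10; d'=(-6−3·1/10)/(111/10)=-21/37
row 3: denom=8−3·10/37=266/37; d'=(-10−3·-21/37)/(266/37)=-307/266
back: M3=-307/266
back: M2=-21/37−10/37·-307/266=-34/133
back: M1=1/10−3/10·-34/133=47/266
M: M0=0, M1=47/266, M2=-34/133, M3=-307/266, M4=0
seg 0: a=1, c=M0/2=0, d=(M1−M0)/(6·2)=47/3192, b=Δ0−h0·(2M0+M1)/6=176/399
seg 1: a=2, c=M1/2=47/532, d=(M2−M1)/(6·3)=-115/4788, b=Δ1−h1·(2M1+M2)/6=493/798
seg 2: a=4, c=M2/2=-17/133, d=(M3−M2)/(6·3)=-239/4788, b=Δ2−h2·(2M2+M3)/6=797/1596
seg 3: a=3, c=M3/2=-307/532, d=(M4−M3)/(6·1)=307/1596, b=Δ3−h3·(2M3+M4)/6=-1289/798
t_q=17/4 → seg 1, τ=9/4; S=2+493/798·τ+47/532·τ²+-115/4788·τ³=121337/34048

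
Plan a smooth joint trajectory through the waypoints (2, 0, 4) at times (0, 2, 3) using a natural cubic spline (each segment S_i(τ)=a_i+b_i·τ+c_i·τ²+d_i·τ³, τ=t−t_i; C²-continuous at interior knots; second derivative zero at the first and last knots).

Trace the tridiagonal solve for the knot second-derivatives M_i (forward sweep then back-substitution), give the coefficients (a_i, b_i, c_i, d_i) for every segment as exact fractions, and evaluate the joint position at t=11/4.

Δ: Δ0=-1, Δ1=4
row 1: diag=6, rhs=30; c'=1/6, d'=5
back: M1=5
M: M0=0, M1=5, M2=0
seg 0: a=2, c=M0/2=0, d=(M1−M0)/(6·2)=5/12, b=Δ0−h0·(2M0+M1)/6=-8/3
seg 1: a=0, c=M1/2=5/2, d=(M2−M1)/(6·1)=-5/6, b=Δ1−h1·(2M1+M2)/6=7/3
t_q=11/4 → seg 1, τ=3/4; S=0+7/3·τ+5/2·τ²+-5/6·τ³=359/128

  seg 0: a=2 b=-8/3 c=0 d=5/12
  seg 1: a=0 b=7/3 c=5/2 d=-5/6
S(11/4) = 359/128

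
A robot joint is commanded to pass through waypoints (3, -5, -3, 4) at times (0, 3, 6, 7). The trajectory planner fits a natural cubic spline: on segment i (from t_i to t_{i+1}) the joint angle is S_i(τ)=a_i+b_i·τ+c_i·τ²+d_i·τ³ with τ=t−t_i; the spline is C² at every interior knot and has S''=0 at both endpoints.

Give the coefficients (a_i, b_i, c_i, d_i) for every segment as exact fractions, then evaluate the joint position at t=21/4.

Δ: Δ0=-8/3, Δ1=2/3, Δ2=7
row 1: diag=12, rhs=20; c'=1/4, d'=5/3
row 2: denom=8−3·1/4=29/4; d'=(38−3·5/3)/(29/4)=132/29
back: M2=132/29
back: M1=5/3−1/4·132/29=46/87
M: M0=0, M1=46/87, M2=132/29, M3=0
seg 0: a=3, c=M0/2=0, d=(M1−M0)/(6·3)=23/783, b=Δ0−h0·(2M0+M1)/6=-85/29
seg 1: a=-5, c=M1/2=23/87, d=(M2−M1)/(6·3)=175/783, b=Δ1−h1·(2M1+M2)/6=-62/29
seg 2: a=-3, c=M2/2=66/29, d=(M3−M2)/(6·1)=-22/29, b=Δ2−h2·(2M2+M3)/6=159/29
t_q=21/4 → seg 1, τ=9/4; S=-5+-62/29·τ+23/87·τ²+175/783·τ³=-10999/1856

  seg 0: a=3 b=-85/29 c=0 d=23/783
  seg 1: a=-5 b=-62/29 c=23/87 d=175/783
  seg 2: a=-3 b=159/29 c=66/29 d=-22/29
S(21/4) = -10999/1856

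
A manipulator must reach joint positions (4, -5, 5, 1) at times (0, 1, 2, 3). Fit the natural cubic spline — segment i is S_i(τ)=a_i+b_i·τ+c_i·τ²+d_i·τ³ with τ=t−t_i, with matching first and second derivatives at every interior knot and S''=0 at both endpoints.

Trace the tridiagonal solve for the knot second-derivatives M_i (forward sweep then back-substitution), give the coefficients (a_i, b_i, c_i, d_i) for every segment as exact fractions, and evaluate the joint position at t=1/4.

Δ: Δ0=-9, Δ1=10, Δ2=-4
row 1: diag=4, rhs=114; c'=1/4, d'=57/2
row 2: denom=4−1·1/4=15/4; d'=(-84−1·57/2)/(15/4)=-30
back: M2=-30
back: M1=57/2−1/4·-30=36
M: M0=0, M1=36, M2=-30, M3=0
seg 0: a=4, c=M0/2=0, d=(M1−M0)/(6·1)=6, b=Δ0−h0·(2M0+M1)/6=-15
seg 1: a=-5, c=M1/2=18, d=(M2−M1)/(6·1)=-11, b=Δ1−h1·(2M1+M2)/6=3
seg 2: a=5, c=M2/2=-15, d=(M3−M2)/(6·1)=5, b=Δ2−h2·(2M2+M3)/6=6
t_q=1/4 → seg 0, τ=1/4; S=4+-15·τ+0·τ²+6·τ³=11/32

  seg 0: a=4 b=-15 c=0 d=6
  seg 1: a=-5 b=3 c=18 d=-11
  seg 2: a=5 b=6 c=-15 d=5
S(1/4) = 11/32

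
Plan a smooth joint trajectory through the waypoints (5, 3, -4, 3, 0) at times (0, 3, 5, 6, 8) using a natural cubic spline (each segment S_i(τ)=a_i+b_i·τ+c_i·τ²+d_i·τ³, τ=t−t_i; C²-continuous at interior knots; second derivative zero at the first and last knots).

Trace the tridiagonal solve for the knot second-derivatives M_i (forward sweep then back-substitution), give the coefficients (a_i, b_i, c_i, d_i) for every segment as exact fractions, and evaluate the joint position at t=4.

  seg 0: a=5 b=3055/1956 c=0 d=-1453/5868
  seg 1: a=3 b=-5011/978 c=-1453/652 d=5947/3912
  seg 2: a=-4 b=2056/489 c=2247/326 d=-4007/978
  seg 3: a=3 b=5573/978 c=-880/163 d=440/489
S(4) = -3693/1304

Δ: Δ0=-2/3, Δ1=-7/2, Δ2=7, Δ3=-3/2
row 1: diag=10, rhs=-17; c'=1/5, d'=-17/10
row 2: denom=6−2·1/5=28/5; d'=(63−2·-17/10)/(28/5)=83/7
row 3: denom=6−1·5/28=163/28; d'=(-51−1·83/7)/(163/28)=-1760/163
back: M3=-1760/163
back: M2=83/7−5/28·-1760/163=2247/163
back: M1=-17/10−1/5·2247/163=-1453/326
M: M0=0, M1=-1453/326, M2=2247/163, M3=-1760/163, M4=0
seg 0: a=5, c=M0/2=0, d=(M1−M0)/(6·3)=-1453/5868, b=Δ0−h0·(2M0+M1)/6=3055/1956
seg 1: a=3, c=M1/2=-1453/652, d=(M2−M1)/(6·2)=5947/3912, b=Δ1−h1·(2M1+M2)/6=-5011/978
seg 2: a=-4, c=M2/2=2247/326, d=(M3−M2)/(6·1)=-4007/978, b=Δ2−h2·(2M2+M3)/6=2056/489
seg 3: a=3, c=M3/2=-880/163, d=(M4−M3)/(6·2)=440/489, b=Δ3−h3·(2M3+M4)/6=5573/978
t_q=4 → seg 1, τ=1; S=3+-5011/978·τ+-1453/652·τ²+5947/3912·τ³=-3693/1304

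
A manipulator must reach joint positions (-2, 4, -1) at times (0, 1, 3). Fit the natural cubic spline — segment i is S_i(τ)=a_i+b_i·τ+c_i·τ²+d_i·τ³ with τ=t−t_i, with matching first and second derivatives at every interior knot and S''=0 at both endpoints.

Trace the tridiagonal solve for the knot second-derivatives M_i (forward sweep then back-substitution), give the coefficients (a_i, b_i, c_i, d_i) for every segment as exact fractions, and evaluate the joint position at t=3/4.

Δ: Δ0=6, Δ1=-5/2
row 1: diag=6, rhs=-51; c'=1/3, d'=-17/2
back: M1=-17/2
M: M0=0, M1=-17/2, M2=0
seg 0: a=-2, c=M0/2=0, d=(M1−M0)/(6·1)=-17/12, b=Δ0−h0·(2M0+M1)/6=89/12
seg 1: a=4, c=M1/2=-17/4, d=(M2−M1)/(6·2)=17/24, b=Δ1−h1·(2M1+M2)/6=19/6
t_q=3/4 → seg 0, τ=3/4; S=-2+89/12·τ+0·τ²+-17/12·τ³=759/256

  seg 0: a=-2 b=89/12 c=0 d=-17/12
  seg 1: a=4 b=19/6 c=-17/4 d=17/24
S(3/4) = 759/256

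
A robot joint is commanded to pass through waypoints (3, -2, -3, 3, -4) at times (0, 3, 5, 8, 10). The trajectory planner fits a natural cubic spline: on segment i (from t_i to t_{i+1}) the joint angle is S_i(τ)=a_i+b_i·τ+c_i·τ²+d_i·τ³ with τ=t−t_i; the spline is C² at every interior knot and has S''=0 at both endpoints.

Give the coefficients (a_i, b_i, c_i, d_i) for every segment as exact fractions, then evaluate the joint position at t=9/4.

  seg 0: a=3 b=-1013/580 c=0 d=139/15660
  seg 1: a=-2 b=-437/290 c=139/1740 d=737/3480
  seg 2: a=-3 b=589/435 c=235/174 d=-2963/7830
  seg 3: a=3 b=-661/870 c=-298/145 d=149/435
S(9/4) = -30759/37120

Δ: Δ0=-5/3, Δ1=-1/2, Δ2=2, Δ3=-7/2
row 1: diag=10, rhs=7; c'=1/5, d'=7/10
row 2: denom=10−2·1/5=48/5; d'=(15−2·7/10)/(48/5)=17/12
row 3: denom=10−3·5/16=145/16; d'=(-33−3·17/12)/(145/16)=-596/145
back: M3=-596/145
back: M2=17/12−5/16·-596/145=235/87
back: M1=7/10−1/5·235/87=139/870
M: M0=0, M1=139/870, M2=235/87, M3=-596/145, M4=0
seg 0: a=3, c=M0/2=0, d=(M1−M0)/(6·3)=139/15660, b=Δ0−h0·(2M0+M1)/6=-1013/580
seg 1: a=-2, c=M1/2=139/1740, d=(M2−M1)/(6·2)=737/3480, b=Δ1−h1·(2M1+M2)/6=-437/290
seg 2: a=-3, c=M2/2=235/174, d=(M3−M2)/(6·3)=-2963/7830, b=Δ2−h2·(2M2+M3)/6=589/435
seg 3: a=3, c=M3/2=-298/145, d=(M4−M3)/(6·2)=149/435, b=Δ3−h3·(2M3+M4)/6=-661/870
t_q=9/4 → seg 0, τ=9/4; S=3+-1013/580·τ+0·τ²+139/15660·τ³=-30759/37120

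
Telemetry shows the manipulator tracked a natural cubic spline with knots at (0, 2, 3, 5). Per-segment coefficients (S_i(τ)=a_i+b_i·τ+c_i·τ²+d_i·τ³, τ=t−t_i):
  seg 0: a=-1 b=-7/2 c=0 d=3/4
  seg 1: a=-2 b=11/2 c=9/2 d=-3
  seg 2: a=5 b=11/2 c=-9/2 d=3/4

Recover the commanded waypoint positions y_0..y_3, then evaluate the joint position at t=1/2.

y_0 = S_0(0) = a_0 = -1
y_1 = S_1(0) = a_1 = -2
y_2 = S_2(0) = a_2 = 5
y_3 = S_2(2) = 4
t_q=1/2 is in segment 0 (τ=1/2); S_0(τ)=-85/32

y_0=-1 y_1=-2 y_2=5 y_3=4
S(1/2) = -85/32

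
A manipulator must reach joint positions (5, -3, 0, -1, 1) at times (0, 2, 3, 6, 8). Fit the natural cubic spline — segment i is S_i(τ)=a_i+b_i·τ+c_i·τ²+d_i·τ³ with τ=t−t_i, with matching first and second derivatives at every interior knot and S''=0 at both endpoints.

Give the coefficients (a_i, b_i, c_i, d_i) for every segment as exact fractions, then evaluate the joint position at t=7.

  seg 0: a=5 b=-4099/624 c=0 d=1603/2496
  seg 1: a=-3 b=355/312 c=1603/416 d=-2485/1248
  seg 2: a=0 b=3583/1248 c=-441/208 d=101/288
  seg 3: a=-1 b=-119/312 c=431/416 d=-431/2496
S(7) = -431/832

Δ: Δ0=-4, Δ1=3, Δ2=-1/3, Δ3=1
row 1: diag=6, rhs=42; c'=1/6, d'=7
row 2: denom=8−1·1/6=47/6; d'=(-20−1·7)/(47/6)=-162/47
row 3: denom=10−3·18/47=416/47; d'=(8−3·-162/47)/(416/47)=431/208
back: M3=431/208
back: M2=-162/47−18/47·431/208=-441/104
back: M1=7−1/6·-441/104=1603/208
M: M0=0, M1=1603/208, M2=-441/104, M3=431/208, M4=0
seg 0: a=5, c=M0/2=0, d=(M1−M0)/(6·2)=1603/2496, b=Δ0−h0·(2M0+M1)/6=-4099/624
seg 1: a=-3, c=M1/2=1603/416, d=(M2−M1)/(6·1)=-2485/1248, b=Δ1−h1·(2M1+M2)/6=355/312
seg 2: a=0, c=M2/2=-441/208, d=(M3−M2)/(6·3)=101/288, b=Δ2−h2·(2M2+M3)/6=3583/1248
seg 3: a=-1, c=M3/2=431/416, d=(M4−M3)/(6·2)=-431/2496, b=Δ3−h3·(2M3+M4)/6=-119/312
t_q=7 → seg 3, τ=1; S=-1+-119/312·τ+431/416·τ²+-431/2496·τ³=-431/832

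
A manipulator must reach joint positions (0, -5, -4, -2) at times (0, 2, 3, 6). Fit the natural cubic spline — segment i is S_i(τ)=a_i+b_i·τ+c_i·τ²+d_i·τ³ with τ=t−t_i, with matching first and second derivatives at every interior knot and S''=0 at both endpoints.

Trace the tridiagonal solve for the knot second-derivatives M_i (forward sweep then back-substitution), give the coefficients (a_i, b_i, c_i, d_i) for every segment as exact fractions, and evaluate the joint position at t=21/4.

Δ: Δ0=-5/2, Δ1=1, Δ2=2/3
row 1: diag=6, rhs=21; c'=1/6, d'=7/2
row 2: denom=8−1·1/6=47/6; d'=(-2−1·7/2)/(47/6)=-33/47
back: M2=-33/47
back: M1=7/2−1/6·-33/47=170/47
M: M0=0, M1=170/47, M2=-33/47, M3=0
seg 0: a=0, c=M0/2=0, d=(M1−M0)/(6·2)=85/282, b=Δ0−h0·(2M0+M1)/6=-1045/282
seg 1: a=-5, c=M1/2=85/47, d=(M2−M1)/(6·1)=-203/282, b=Δ1−h1·(2M1+M2)/6=-25/282
seg 2: a=-4, c=M2/2=-33/94, d=(M3−M2)/(6·3)=11/282, b=Δ2−h2·(2M2+M3)/6=193/141
t_q=21/4 → seg 2, τ=9/4; S=-4+193/141·τ+-33/94·τ²+11/282·τ³=-13555/6016

  seg 0: a=0 b=-1045/282 c=0 d=85/282
  seg 1: a=-5 b=-25/282 c=85/47 d=-203/282
  seg 2: a=-4 b=193/141 c=-33/94 d=11/282
S(21/4) = -13555/6016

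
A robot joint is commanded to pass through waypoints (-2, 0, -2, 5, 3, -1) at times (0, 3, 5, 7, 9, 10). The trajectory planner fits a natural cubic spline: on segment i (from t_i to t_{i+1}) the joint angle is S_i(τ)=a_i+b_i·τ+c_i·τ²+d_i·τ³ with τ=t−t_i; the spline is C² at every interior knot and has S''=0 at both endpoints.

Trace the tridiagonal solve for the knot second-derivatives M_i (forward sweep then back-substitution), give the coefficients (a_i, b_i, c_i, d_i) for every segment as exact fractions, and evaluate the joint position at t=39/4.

  seg 0: a=-2 b=1931/1164 c=0 d=-385/3492
  seg 1: a=0 b=-767/582 c=-385/388 d=335/582
  seg 2: a=-2 b=943/582 c=955/388 d=-1771/2328
  seg 3: a=5 b=680/291 c=-204/97 d=253/1164
  seg 4: a=3 b=-1009/291 c=-155/194 d=155/582
S(39/4) = 775/12416

Δ: Δ0=2/3, Δ1=-1, Δ2=7/2, Δ3=-1, Δ4=-4
row 1: diag=10, rhs=-10; c'=1/5, d'=-1
row 2: denom=8−2·1/5=38/5; d'=(27−2·-1)/(38/5)=145/38
row 3: denom=8−2·5/19=142/19; d'=(-27−2·145/38)/(142/19)=-329/71
row 4: denom=6−2·19/71=388/71; d'=(-18−2·-329/71)/(388/71)=-155/97
back: M4=-155/97
back: M3=-329/71−19/71·-155/97=-408/97
back: M2=145/38−5/19·-408/97=955/194
back: M1=-1−1/5·955/194=-385/194
M: M0=0, M1=-385/194, M2=955/194, M3=-408/97, M4=-155/97, M5=0
seg 0: a=-2, c=M0/2=0, d=(M1−M0)/(6·3)=-385/3492, b=Δ0−h0·(2M0+M1)/6=1931/1164
seg 1: a=0, c=M1/2=-385/388, d=(M2−M1)/(6·2)=335/582, b=Δ1−h1·(2M1+M2)/6=-767/582
seg 2: a=-2, c=M2/2=955/388, d=(M3−M2)/(6·2)=-1771/2328, b=Δ2−h2·(2M2+M3)/6=943/582
seg 3: a=5, c=M3/2=-204/97, d=(M4−M3)/(6·2)=253/1164, b=Δ3−h3·(2M3+M4)/6=680/291
seg 4: a=3, c=M4/2=-155/194, d=(M5−M4)/(6·1)=155/582, b=Δ4−h4·(2M4+M5)/6=-1009/291
t_q=39/4 → seg 4, τ=3/4; S=3+-1009/291·τ+-155/194·τ²+155/582·τ³=775/12416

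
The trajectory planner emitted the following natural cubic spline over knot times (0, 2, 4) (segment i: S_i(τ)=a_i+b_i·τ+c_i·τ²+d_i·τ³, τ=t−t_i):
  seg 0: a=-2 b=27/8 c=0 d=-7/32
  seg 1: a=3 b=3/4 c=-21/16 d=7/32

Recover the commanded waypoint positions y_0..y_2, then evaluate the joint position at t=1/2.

y_0=-2 y_1=3 y_2=1
S(1/2) = -87/256

y_0 = S_0(0) = a_0 = -2
y_1 = S_1(0) = a_1 = 3
y_2 = S_1(2) = 1
t_q=1/2 is in segment 0 (τ=1/2); S_0(τ)=-87/256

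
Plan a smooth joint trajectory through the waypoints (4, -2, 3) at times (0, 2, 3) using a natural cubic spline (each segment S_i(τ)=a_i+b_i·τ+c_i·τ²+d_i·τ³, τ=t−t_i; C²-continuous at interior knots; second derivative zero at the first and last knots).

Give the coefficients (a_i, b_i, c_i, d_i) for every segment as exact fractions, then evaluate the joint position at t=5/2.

Δ: Δ0=-3, Δ1=5
row 1: diag=6, rhs=48; c'=1/6, d'=8
back: M1=8
M: M0=0, M1=8, M2=0
seg 0: a=4, c=M0/2=0, d=(M1−M0)/(6·2)=2/3, b=Δ0−h0·(2M0+M1)/6=-17/3
seg 1: a=-2, c=M1/2=4, d=(M2−M1)/(6·1)=-4/3, b=Δ1−h1·(2M1+M2)/6=7/3
t_q=5/2 → seg 1, τ=1/2; S=-2+7/3·τ+4·τ²+-4/3·τ³=0

  seg 0: a=4 b=-17/3 c=0 d=2/3
  seg 1: a=-2 b=7/3 c=4 d=-4/3
S(5/2) = 0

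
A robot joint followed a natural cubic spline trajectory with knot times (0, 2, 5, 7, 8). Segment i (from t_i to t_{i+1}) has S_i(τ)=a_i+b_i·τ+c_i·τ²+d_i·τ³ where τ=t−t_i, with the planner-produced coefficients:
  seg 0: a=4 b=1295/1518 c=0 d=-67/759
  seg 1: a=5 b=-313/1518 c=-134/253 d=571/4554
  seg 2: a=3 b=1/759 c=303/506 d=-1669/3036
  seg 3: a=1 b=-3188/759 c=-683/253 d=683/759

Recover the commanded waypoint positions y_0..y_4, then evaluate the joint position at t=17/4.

y_0 = S_0(0) = a_0 = 4
y_1 = S_1(0) = a_1 = 5
y_2 = S_2(0) = a_2 = 3
y_3 = S_3(0) = a_3 = 1
y_4 = S_3(1) = -5
t_q=17/4 is in segment 1 (τ=9/4); S_1(τ)=9665/2944

y_0=4 y_1=5 y_2=3 y_3=1 y_4=-5
S(17/4) = 9665/2944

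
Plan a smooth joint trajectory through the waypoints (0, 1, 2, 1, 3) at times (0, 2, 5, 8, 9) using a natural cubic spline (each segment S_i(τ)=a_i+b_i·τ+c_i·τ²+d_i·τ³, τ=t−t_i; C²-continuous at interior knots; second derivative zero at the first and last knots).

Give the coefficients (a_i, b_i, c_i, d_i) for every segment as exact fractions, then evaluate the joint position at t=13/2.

  seg 0: a=0 b=59/133 c=0 d=15/1064
  seg 1: a=1 b=163/266 c=45/532 d=-851/14364
  seg 2: a=2 b=-255/532 c=-179/399 d=2381/14364
  seg 3: a=1 b=347/266 c=555/532 d=-185/532
S(13/2) = 3537/4256

Δ: Δ0=1/2, Δ1=1/3, Δ2=-1/3, Δ3=2
row 1: diag=10, rhs=-1; c'=3/10, d'=-1/10
row 2: denom=12−3·3/10=111/10; d'=(-4−3·-1/10)/(111/10)=-1/3
row 3: denom=8−3·10/37=266/37; d'=(14−3·-1/3)/(266/37)=555/266
back: M3=555/266
back: M2=-1/3−10/37·555/266=-358/399
back: M1=-1/10−3/10·-358/399=45/266
M: M0=0, M1=45/266, M2=-358/399, M3=555/266, M4=0
seg 0: a=0, c=M0/2=0, d=(M1−M0)/(6·2)=15/1064, b=Δ0−h0·(2M0+M1)/6=59/133
seg 1: a=1, c=M1/2=45/532, d=(M2−M1)/(6·3)=-851/14364, b=Δ1−h1·(2M1+M2)/6=163/266
seg 2: a=2, c=M2/2=-179/399, d=(M3−M2)/(6·3)=2381/14364, b=Δ2−h2·(2M2+M3)/6=-255/532
seg 3: a=1, c=M3/2=555/532, d=(M4−M3)/(6·1)=-185/532, b=Δ3−h3·(2M3+M4)/6=347/266
t_q=13/2 → seg 2, τ=3/2; S=2+-255/532·τ+-179/399·τ²+2381/14364·τ³=3537/4256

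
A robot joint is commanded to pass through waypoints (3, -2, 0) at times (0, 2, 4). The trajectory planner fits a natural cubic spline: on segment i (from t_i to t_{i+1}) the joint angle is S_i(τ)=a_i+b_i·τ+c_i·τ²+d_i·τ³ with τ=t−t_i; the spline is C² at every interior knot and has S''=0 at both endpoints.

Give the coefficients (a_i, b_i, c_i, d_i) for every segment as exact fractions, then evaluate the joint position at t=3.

Δ: Δ0=-5/2, Δ1=1
row 1: diag=8, rhs=21; c'=1/4, d'=21/8
back: M1=21/8
M: M0=0, M1=21/8, M2=0
seg 0: a=3, c=M0/2=0, d=(M1−M0)/(6·2)=7/32, b=Δ0−h0·(2M0+M1)/6=-27/8
seg 1: a=-2, c=M1/2=21/16, d=(M2−M1)/(6·2)=-7/32, b=Δ1−h1·(2M1+M2)/6=-3/4
t_q=3 → seg 1, τ=1; S=-2+-3/4·τ+21/16·τ²+-7/32·τ³=-53/32

  seg 0: a=3 b=-27/8 c=0 d=7/32
  seg 1: a=-2 b=-3/4 c=21/16 d=-7/32
S(3) = -53/32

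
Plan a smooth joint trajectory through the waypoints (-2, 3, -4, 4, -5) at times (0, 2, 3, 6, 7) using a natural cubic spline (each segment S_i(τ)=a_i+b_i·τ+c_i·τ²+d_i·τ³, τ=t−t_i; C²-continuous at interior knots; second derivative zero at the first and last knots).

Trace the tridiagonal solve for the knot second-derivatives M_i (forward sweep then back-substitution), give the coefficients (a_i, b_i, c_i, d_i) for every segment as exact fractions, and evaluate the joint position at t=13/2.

Δ: Δ0=5/2, Δ1=-7, Δ2=8/3, Δ3=-9
row 1: diag=6, rhs=-57; c'=1/6, d'=-19/2
row 2: denom=8−1·1/6=47/6; d'=(58−1·-19/2)/(47/6)=405/47
row 3: denom=8−3·18/47=322/47; d'=(-70−3·405/47)/(322/47)=-4505/322
back: M3=-4505/322
back: M2=405/47−18/47·-4505/322=2250/161
back: M1=-19/2−1/6·2250/161=-3809/322
M: M0=0, M1=-3809/322, M2=2250/161, M3=-4505/322, M4=0
seg 0: a=-2, c=M0/2=0, d=(M1−M0)/(6·2)=-3809/3864, b=Δ0−h0·(2M0+M1)/6=3112/483
seg 1: a=3, c=M1/2=-3809/644, d=(M2−M1)/(6·1)=1187/276, b=Δ1−h1·(2M1+M2)/6=-5203/966
seg 2: a=-4, c=M2/2=1125/161, d=(M3−M2)/(6·3)=-9005/5796, b=Δ2−h2·(2M2+M3)/6=-8333/1932
seg 3: a=4, c=M3/2=-4505/644, d=(M4−M3)/(6·1)=4505/1932, b=Δ3−h3·(2M3+M4)/6=-4189/966
t_q=13/2 → seg 3, τ=1/2; S=4+-4189/966·τ+-4505/644·τ²+4505/1932·τ³=1929/5152

  seg 0: a=-2 b=3112/483 c=0 d=-3809/3864
  seg 1: a=3 b=-5203/966 c=-3809/644 d=1187/276
  seg 2: a=-4 b=-8333/1932 c=1125/161 d=-9005/5796
  seg 3: a=4 b=-4189/966 c=-4505/644 d=4505/1932
S(13/2) = 1929/5152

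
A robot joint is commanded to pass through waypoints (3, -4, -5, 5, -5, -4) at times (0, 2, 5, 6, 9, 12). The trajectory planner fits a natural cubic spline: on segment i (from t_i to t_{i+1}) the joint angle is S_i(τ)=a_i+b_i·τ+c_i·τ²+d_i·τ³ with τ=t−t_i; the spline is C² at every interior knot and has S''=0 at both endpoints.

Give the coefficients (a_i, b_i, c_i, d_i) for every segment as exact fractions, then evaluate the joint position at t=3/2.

  seg 0: a=3 b=-4247/1346 c=0 d=-58/673
  seg 1: a=-4 b=-5639/1346 c=-348/673 d=21835/36342
  seg 2: a=-5 b=6010/673 c=19747/4038 d=-15427/4038
  seg 3: a=5 b=29273/4038 c=-13267/2019 d=36869/36342
  seg 4: a=-5 b=-9662/2019 c=3445/1346 d=-3445/12114
S(3/2) = -1362/673

Δ: Δ0=-7/2, Δ1=-1/3, Δ2=10, Δ3=-10/3, Δ4=1/3
row 1: diag=10, rhs=19; c'=3/10, d'=19/10
row 2: denom=8−3·3/10=71/10; d'=(62−3·19/10)/(71/10)=563/71
row 3: denom=8−1·10/71=558/71; d'=(-80−1·563/71)/(558/71)=-2081/186
row 4: denom=12−3·71/186=673/62; d'=(22−3·-2081/186)/(673/62)=3445/673
back: M4=3445/673
back: M3=-2081/186−71/186·3445/673=-26534/2019
back: M2=563/71−10/71·-26534/2019=19747/2019
back: M1=19/10−3/10·19747/2019=-696/673
M: M0=0, M1=-696/673, M2=19747/2019, M3=-26534/2019, M4=3445/673, M5=0
seg 0: a=3, c=M0/2=0, d=(M1−M0)/(6·2)=-58/673, b=Δ0−h0·(2M0+M1)/6=-4247/1346
seg 1: a=-4, c=M1/2=-348/673, d=(M2−M1)/(6·3)=21835/36342, b=Δ1−h1·(2M1+M2)/6=-5639/1346
seg 2: a=-5, c=M2/2=19747/4038, d=(M3−M2)/(6·1)=-15427/4038, b=Δ2−h2·(2M2+M3)/6=6010/673
seg 3: a=5, c=M3/2=-13267/2019, d=(M4−M3)/(6·3)=36869/36342, b=Δ3−h3·(2M3+M4)/6=29273/4038
seg 4: a=-5, c=M4/2=3445/1346, d=(M5−M4)/(6·3)=-3445/12114, b=Δ4−h4·(2M4+M5)/6=-9662/2019
t_q=3/2 → seg 0, τ=3/2; S=3+-4247/1346·τ+0·τ²+-58/673·τ³=-1362/673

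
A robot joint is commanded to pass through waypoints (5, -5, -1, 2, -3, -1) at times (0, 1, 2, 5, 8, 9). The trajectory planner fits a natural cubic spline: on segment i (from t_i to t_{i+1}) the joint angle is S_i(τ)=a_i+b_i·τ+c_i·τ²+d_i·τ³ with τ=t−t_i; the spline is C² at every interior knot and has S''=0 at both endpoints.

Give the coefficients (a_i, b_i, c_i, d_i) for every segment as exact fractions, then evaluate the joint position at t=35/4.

  seg 0: a=5 b=-32990/2409 c=0 d=8900/2409
  seg 1: a=-5 b=-6290/2409 c=8900/803 d=-10774/2409
  seg 2: a=-1 b=14788/2409 c=-1874/803 d=4487/21681
  seg 3: a=2 b=-5483/2409 c=-1135/2409 d=443/1971
  seg 4: a=-3 b=2326/2409 c=1246/803 d=-1246/2409
S(35/4) = -41659/25696

Δ: Δ0=-10, Δ1=4, Δ2=1, Δ3=-5/3, Δ4=2
row 1: diag=4, rhs=84; c'=1/4, d'=21
row 2: denom=8−1·1/4=31/4; d'=(-18−1·21)/(31/4)=-156/31
row 3: denom=12−3·12/31=336/31; d'=(-16−3·-156/31)/(336/31)=-1/12
row 4: denom=8−3·31/112=803/112; d'=(22−3·-1/12)/(803/112)=2492/803
back: M4=2492/803
back: M3=-1/12−31/112·2492/803=-2270/2409
back: M2=-156/31−12/31·-2270/2409=-3748/803
back: M1=21−1/4·-3748/803=17800/803
M: M0=0, M1=17800/803, M2=-3748/803, M3=-2270/2409, M4=2492/803, M5=0
seg 0: a=5, c=M0/2=0, d=(M1−M0)/(6·1)=8900/2409, b=Δ0−h0·(2M0+M1)/6=-32990/2409
seg 1: a=-5, c=M1/2=8900/803, d=(M2−M1)/(6·1)=-10774/2409, b=Δ1−h1·(2M1+M2)/6=-6290/2409
seg 2: a=-1, c=M2/2=-1874/803, d=(M3−M2)/(6·3)=4487/21681, b=Δ2−h2·(2M2+M3)/6=14788/2409
seg 3: a=2, c=M3/2=-1135/2409, d=(M4−M3)/(6·3)=443/1971, b=Δ3−h3·(2M3+M4)/6=-5483/2409
seg 4: a=-3, c=M4/2=1246/803, d=(M5−M4)/(6·1)=-1246/2409, b=Δ4−h4·(2M4+M5)/6=2326/2409
t_q=35/4 → seg 4, τ=3/4; S=-3+2326/2409·τ+1246/803·τ²+-1246/2409·τ³=-41659/25696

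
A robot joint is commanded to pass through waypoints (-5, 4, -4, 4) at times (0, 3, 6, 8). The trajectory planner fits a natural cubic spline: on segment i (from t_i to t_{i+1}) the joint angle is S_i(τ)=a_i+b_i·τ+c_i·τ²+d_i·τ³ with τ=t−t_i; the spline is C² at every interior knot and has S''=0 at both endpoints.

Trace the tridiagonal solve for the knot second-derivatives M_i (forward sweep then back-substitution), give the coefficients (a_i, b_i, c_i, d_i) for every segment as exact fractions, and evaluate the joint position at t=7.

Δ: Δ0=3, Δ1=-8/3, Δ2=4
row 1: diag=12, rhs=-34; c'=1/4, d'=-17/6
row 2: denom=10−3·1/4=37/4; d'=(40−3·-17/6)/(37/4)=194/37
back: M2=194/37
back: M1=-17/6−1/4·194/37=-460/111
M: M0=0, M1=-460/111, M2=194/37, M3=0
seg 0: a=-5, c=M0/2=0, d=(M1−M0)/(6·3)=-230/999, b=Δ0−h0·(2M0+M1)/6=563/111
seg 1: a=4, c=M1/2=-230/111, d=(M2−M1)/(6·3)=521/999, b=Δ1−h1·(2M1+M2)/6=-127/111
seg 2: a=-4, c=M2/2=97/37, d=(M3−M2)/(6·2)=-97/222, b=Δ2−h2·(2M2+M3)/6=56/111
t_q=7 → seg 2, τ=1; S=-4+56/111·τ+97/37·τ²+-97/222·τ³=-97/74

  seg 0: a=-5 b=563/111 c=0 d=-230/999
  seg 1: a=4 b=-127/111 c=-230/111 d=521/999
  seg 2: a=-4 b=56/111 c=97/37 d=-97/222
S(7) = -97/74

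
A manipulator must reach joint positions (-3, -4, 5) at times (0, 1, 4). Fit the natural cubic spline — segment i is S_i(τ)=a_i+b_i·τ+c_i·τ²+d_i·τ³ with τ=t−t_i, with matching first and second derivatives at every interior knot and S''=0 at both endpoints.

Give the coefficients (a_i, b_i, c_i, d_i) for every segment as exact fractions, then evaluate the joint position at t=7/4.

Δ: Δ0=-1, Δ1=3
row 1: diag=8, rhs=24; c'=3/8, d'=3
back: M1=3
M: M0=0, M1=3, M2=0
seg 0: a=-3, c=M0/2=0, d=(M1−M0)/(6·1)=1/2, b=Δ0−h0·(2M0+M1)/6=-3/2
seg 1: a=-4, c=M1/2=3/2, d=(M2−M1)/(6·3)=-1/6, b=Δ1−h1·(2M1+M2)/6=0
t_q=7/4 → seg 1, τ=3/4; S=-4+0·τ+3/2·τ²+-1/6·τ³=-413/128

  seg 0: a=-3 b=-3/2 c=0 d=1/2
  seg 1: a=-4 b=0 c=3/2 d=-1/6
S(7/4) = -413/128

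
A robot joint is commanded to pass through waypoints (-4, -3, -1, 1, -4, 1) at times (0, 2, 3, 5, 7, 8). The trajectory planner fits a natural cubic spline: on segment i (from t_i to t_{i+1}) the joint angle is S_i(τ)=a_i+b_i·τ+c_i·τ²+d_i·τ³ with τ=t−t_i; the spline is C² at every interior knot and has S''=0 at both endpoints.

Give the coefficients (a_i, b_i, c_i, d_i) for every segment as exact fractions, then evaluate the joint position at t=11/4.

  seg 0: a=-4 b=17/698 c=0 d=83/698
  seg 1: a=-3 b=1013/698 c=249/349 d=-115/698
  seg 2: a=-1 b=832/349 c=153/698 d=-159/349
  seg 3: a=1 b=-770/349 c=-1755/698 d=3305/2792
  seg 4: a=-4 b=1355/698 c=6405/1396 d=-2135/1396
S(11/4) = -70569/44672

Δ: Δ0=1/2, Δ1=2, Δ2=1, Δ3=-5/2, Δ4=5
row 1: diag=6, rhs=9; c'=1/6, d'=3/2
row 2: denom=6−1·1/6=35/6; d'=(-6−1·3/2)/(35/6)=-9/7
row 3: denom=8−2·12/35=256/35; d'=(-21−2·-9/7)/(256/35)=-645/256
row 4: denom=6−2·35/128=349/64; d'=(45−2·-645/256)/(349/64)=6405/698
back: M4=6405/698
back: M3=-645/256−35/128·6405/698=-1755/349
back: M2=-9/7−12/35·-1755/349=153/349
back: M1=3/2−1/6·153/349=498/349
M: M0=0, M1=498/349, M2=153/349, M3=-1755/349, M4=6405/698, M5=0
seg 0: a=-4, c=M0/2=0, d=(M1−M0)/(6·2)=83/698, b=Δ0−h0·(2M0+M1)/6=17/698
seg 1: a=-3, c=M1/2=249/349, d=(M2−M1)/(6·1)=-115/698, b=Δ1−h1·(2M1+M2)/6=1013/698
seg 2: a=-1, c=M2/2=153/698, d=(M3−M2)/(6·2)=-159/349, b=Δ2−h2·(2M2+M3)/6=832/349
seg 3: a=1, c=M3/2=-1755/698, d=(M4−M3)/(6·2)=3305/2792, b=Δ3−h3·(2M3+M4)/6=-770/349
seg 4: a=-4, c=M4/2=6405/1396, d=(M5−M4)/(6·1)=-2135/1396, b=Δ4−h4·(2M4+M5)/6=1355/698
t_q=11/4 → seg 1, τ=3/4; S=-3+1013/698·τ+249/349·τ²+-115/698·τ³=-70569/44672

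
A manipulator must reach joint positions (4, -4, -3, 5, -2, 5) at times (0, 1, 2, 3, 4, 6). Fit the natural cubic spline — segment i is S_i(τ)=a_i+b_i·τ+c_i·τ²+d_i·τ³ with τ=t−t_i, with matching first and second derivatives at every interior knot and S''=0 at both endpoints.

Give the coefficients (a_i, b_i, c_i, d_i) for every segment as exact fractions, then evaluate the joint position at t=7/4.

  seg 0: a=4 b=-6161/642 c=0 d=1025/642
  seg 1: a=-4 b=-1543/321 c=1025/214 d=653/642
  seg 2: a=-3 b=5023/642 c=839/107 d=-4921/642
  seg 3: a=5 b=164/321 c=-3243/214 d=4907/642
  seg 4: a=-2 b=-4409/642 c=832/107 d=-416/321
S(7/4) = -61383/13696

Δ: Δ0=-8, Δ1=1, Δ2=8, Δ3=-7, Δ4=7/2
row 1: diag=4, rhs=54; c'=1/4, d'=27/2
row 2: denom=4−1·1/4=15/4; d'=(42−1·27/2)/(15/4)=38/5
row 3: denom=4−1·4/15=56/15; d'=(-90−1·38/5)/(56/15)=-183/7
row 4: denom=6−1·15/56=321/56; d'=(63−1·-183/7)/(321/56)=1664/107
back: M4=1664/107
back: M3=-183/7−15/56·1664/107=-3243/107
back: M2=38/5−4/15·-3243/107=1678/107
back: M1=27/2−1/4·1678/107=1025/107
M: M0=0, M1=1025/107, M2=1678/107, M3=-3243/107, M4=1664/107, M5=0
seg 0: a=4, c=M0/2=0, d=(M1−M0)/(6·1)=1025/642, b=Δ0−h0·(2M0+M1)/6=-6161/642
seg 1: a=-4, c=M1/2=1025/214, d=(M2−M1)/(6·1)=653/642, b=Δ1−h1·(2M1+M2)/6=-1543/321
seg 2: a=-3, c=M2/2=839/107, d=(M3−M2)/(6·1)=-4921/642, b=Δ2−h2·(2M2+M3)/6=5023/642
seg 3: a=5, c=M3/2=-3243/214, d=(M4−M3)/(6·1)=4907/642, b=Δ3−h3·(2M3+M4)/6=164/321
seg 4: a=-2, c=M4/2=832/107, d=(M5−M4)/(6·2)=-416/321, b=Δ4−h4·(2M4+M5)/6=-4409/642
t_q=7/4 → seg 1, τ=3/4; S=-4+-1543/321·τ+1025/214·τ²+653/642·τ³=-61383/13696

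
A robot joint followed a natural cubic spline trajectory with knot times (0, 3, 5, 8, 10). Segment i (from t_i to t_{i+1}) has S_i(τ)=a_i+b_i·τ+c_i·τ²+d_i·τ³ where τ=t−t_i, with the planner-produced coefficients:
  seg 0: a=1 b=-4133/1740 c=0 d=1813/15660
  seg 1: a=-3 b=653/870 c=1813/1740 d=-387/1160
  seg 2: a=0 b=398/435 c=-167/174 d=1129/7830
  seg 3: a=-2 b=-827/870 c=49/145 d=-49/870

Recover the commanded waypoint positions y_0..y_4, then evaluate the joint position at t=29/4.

y_0 = S_0(0) = a_0 = 1
y_1 = S_1(0) = a_1 = -3
y_2 = S_2(0) = a_2 = 0
y_3 = S_3(0) = a_3 = -2
y_4 = S_3(2) = -3
t_q=29/4 is in segment 2 (τ=9/4); S_2(τ)=-741/640

y_0=1 y_1=-3 y_2=0 y_3=-2 y_4=-3
S(29/4) = -741/640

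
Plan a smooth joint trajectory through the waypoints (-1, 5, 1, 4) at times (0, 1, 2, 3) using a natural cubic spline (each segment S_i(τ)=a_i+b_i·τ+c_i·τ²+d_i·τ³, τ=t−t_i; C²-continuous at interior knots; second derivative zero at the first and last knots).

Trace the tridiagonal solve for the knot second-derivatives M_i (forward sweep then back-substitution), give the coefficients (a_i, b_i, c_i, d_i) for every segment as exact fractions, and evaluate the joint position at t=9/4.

Δ: Δ0=6, Δ1=-4, Δ2=3
row 1: diag=4, rhs=-60; c'=1/4, d'=-15
row 2: denom=4−1·1/4=15/4; d'=(42−1·-15)/(15/4)=76/5
back: M2=76/5
back: M1=-15−1/4·76/5=-94/5
M: M0=0, M1=-94/5, M2=76/5, M3=0
seg 0: a=-1, c=M0/2=0, d=(M1−M0)/(6·1)=-47/15, b=Δ0−h0·(2M0+M1)/6=137/15
seg 1: a=5, c=M1/2=-47/5, d=(M2−M1)/(6·1)=17/3, b=Δ1−h1·(2M1+M2)/6=-4/15
seg 2: a=1, c=M2/2=38/5, d=(M3−M2)/(6·1)=-38/15, b=Δ2−h2·(2M2+M3)/6=-31/15
t_q=9/4 → seg 2, τ=1/4; S=1+-31/15·τ+38/5·τ²+-38/15·τ³=147/160

  seg 0: a=-1 b=137/15 c=0 d=-47/15
  seg 1: a=5 b=-4/15 c=-47/5 d=17/3
  seg 2: a=1 b=-31/15 c=38/5 d=-38/15
S(9/4) = 147/160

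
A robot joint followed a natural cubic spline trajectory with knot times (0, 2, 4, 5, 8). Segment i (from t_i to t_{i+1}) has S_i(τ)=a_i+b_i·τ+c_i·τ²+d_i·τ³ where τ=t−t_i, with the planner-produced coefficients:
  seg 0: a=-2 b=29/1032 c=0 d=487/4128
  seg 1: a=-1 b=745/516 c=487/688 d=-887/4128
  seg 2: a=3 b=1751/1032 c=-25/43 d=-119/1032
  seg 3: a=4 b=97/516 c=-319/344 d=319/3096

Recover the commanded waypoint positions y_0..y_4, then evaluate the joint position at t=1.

y_0 = S_0(0) = a_0 = -2
y_1 = S_1(0) = a_1 = -1
y_2 = S_2(0) = a_2 = 3
y_3 = S_3(0) = a_3 = 4
y_4 = S_3(3) = -1
t_q=1 is in segment 0 (τ=1); S_0(τ)=-2551/1376

y_0=-2 y_1=-1 y_2=3 y_3=4 y_4=-1
S(1) = -2551/1376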